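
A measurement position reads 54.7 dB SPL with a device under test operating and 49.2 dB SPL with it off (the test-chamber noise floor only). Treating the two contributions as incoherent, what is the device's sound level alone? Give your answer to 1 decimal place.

Subtract intensities: L_src = 10·log₁₀(10^(L_total/10) − 10^(L_bg/10)).
L_src = 10·log₁₀(10^(54.7/10) − 10^(49.2/10)) = 10·log₁₀(211900) = 53.3 dB SPL.

53.3 dB SPL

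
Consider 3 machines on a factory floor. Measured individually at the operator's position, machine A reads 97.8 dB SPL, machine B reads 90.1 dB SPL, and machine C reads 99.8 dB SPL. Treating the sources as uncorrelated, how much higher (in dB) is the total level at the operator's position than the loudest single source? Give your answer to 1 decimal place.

Add the sources as powers (linear), then convert back to dB:
L_total = 10·log₁₀(10^(97.8/10) + 10^(90.1/10) + 10^(99.8/10)) = 102.20 dB SPL.
Excess over the loudest (99.8 dB): 102.20 − 99.8 = 2.4 dB.

2.4 dB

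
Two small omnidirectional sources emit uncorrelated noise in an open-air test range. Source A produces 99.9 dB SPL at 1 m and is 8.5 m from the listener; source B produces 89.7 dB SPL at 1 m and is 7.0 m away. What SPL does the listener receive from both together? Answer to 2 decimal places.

At the listener: L_A = 99.9 − 20·log₁₀(8.5) = 81.312 dB; L_B = 89.7 − 20·log₁₀(7.0) = 72.798 dB.
Combined: 10·log₁₀(10^(81.312/10)+10^(72.798/10)) = 81.88 dB SPL.

81.88 dB SPL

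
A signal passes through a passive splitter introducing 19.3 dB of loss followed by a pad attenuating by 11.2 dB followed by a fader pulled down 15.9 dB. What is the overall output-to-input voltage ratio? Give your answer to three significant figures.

0.00479

Net gain = (−19.3) + (−11.2) + (−15.9) = -46.4 dB.
Voltage ratio = 10^(-46.4/20) = 0.00479.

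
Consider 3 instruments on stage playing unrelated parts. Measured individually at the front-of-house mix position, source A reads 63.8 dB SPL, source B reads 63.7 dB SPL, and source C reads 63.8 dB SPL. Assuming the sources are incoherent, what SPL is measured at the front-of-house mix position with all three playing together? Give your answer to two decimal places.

68.54 dB SPL

Uncorrelated sources add in intensity (power), not in dB.
L_total = 10·log₁₀(10^(63.8/10) + 10^(63.7/10) + 10^(63.8/10)) = 10·log₁₀(7142000) = 68.54 dB SPL.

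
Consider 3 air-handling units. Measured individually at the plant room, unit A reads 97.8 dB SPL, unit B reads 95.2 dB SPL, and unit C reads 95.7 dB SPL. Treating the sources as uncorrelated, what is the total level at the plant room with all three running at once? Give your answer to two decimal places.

Incoherent sources sum as intensities:
L_total = 10·log₁₀(10^(97.8/10) + 10^(95.2/10) + 10^(95.7/10)) = 10·log₁₀(13052000000) = 101.16 dB SPL.

101.16 dB SPL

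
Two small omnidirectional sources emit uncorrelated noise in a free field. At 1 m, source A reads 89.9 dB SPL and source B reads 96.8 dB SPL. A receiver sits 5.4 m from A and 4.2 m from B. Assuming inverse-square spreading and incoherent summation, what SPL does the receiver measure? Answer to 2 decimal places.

84.84 dB SPL

At the listener: L_A = 89.9 − 20·log₁₀(5.4) = 75.252 dB; L_B = 96.8 − 20·log₁₀(4.2) = 84.335 dB.
Combined: 10·log₁₀(10^(75.252/10)+10^(84.335/10)) = 84.84 dB SPL.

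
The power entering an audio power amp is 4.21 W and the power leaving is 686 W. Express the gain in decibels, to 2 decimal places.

22.12 dB

Power is a power quantity, so gain = 10·log₁₀(P_out/P_in).
10·log₁₀(686/4.21) = 10·log₁₀(162.9) = 22.12 dB.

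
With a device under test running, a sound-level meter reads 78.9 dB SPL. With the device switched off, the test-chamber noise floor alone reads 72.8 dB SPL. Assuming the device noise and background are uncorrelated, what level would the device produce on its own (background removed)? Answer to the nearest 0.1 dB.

77.7 dB SPL

Remove the background by subtracting linear intensities:
L_src = 10·log₁₀(10^(78.9/10) − 10^(72.8/10)) = 10·log₁₀(58570000) = 77.7 dB SPL.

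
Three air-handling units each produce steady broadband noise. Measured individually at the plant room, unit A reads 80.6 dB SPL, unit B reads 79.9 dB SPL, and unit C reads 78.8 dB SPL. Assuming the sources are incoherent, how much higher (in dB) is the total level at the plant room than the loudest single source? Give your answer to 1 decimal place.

Add the sources as powers (linear), then convert back to dB:
L_total = 10·log₁₀(10^(80.6/10) + 10^(79.9/10) + 10^(78.8/10)) = 84.60 dB SPL.
Excess over the loudest (80.6 dB): 84.60 − 80.6 = 4.0 dB.

4.0 dB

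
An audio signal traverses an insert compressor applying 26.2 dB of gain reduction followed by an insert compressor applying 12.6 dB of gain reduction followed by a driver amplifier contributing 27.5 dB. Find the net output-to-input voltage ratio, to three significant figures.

0.272

Net gain = (−26.2) + (−12.6) + 27.5 = -11.3 dB.
Voltage ratio = 10^(-11.3/20) = 0.272.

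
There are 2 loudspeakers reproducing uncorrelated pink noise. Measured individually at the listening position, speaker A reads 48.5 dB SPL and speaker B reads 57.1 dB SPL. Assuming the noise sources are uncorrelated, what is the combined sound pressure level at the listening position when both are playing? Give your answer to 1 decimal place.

Add the sources as powers (linear), then convert back to dB:
L_total = 10·log₁₀(10^(48.5/10) + 10^(57.1/10)) = 10·log₁₀(583700) = 57.7 dB SPL.

57.7 dB SPL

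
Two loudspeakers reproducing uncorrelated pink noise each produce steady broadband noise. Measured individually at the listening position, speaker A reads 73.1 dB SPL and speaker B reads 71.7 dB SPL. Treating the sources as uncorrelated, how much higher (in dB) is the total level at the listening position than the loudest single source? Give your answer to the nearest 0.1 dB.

Add the sources as powers (linear), then convert back to dB:
L_total = 10·log₁₀(10^(73.1/10) + 10^(71.7/10)) = 75.47 dB SPL.
Excess over the loudest (73.1 dB): 75.47 − 73.1 = 2.4 dB.

2.4 dB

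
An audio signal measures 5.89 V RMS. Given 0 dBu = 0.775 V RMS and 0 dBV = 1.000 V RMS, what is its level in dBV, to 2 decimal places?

dBV = 20·log₁₀(V / 1.000 V).
20·log₁₀(5.89/1.000) = +15.40 dBV.

+15.40 dBV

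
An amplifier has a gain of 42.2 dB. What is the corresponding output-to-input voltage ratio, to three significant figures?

129

Voltage ratio = 10^(dB/20).
10^(42.2/20) = 10^(2.110) = 129.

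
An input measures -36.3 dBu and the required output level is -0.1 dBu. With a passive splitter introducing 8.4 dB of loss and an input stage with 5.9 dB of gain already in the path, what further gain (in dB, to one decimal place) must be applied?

The required make-up gain is the shortfall in the dB sum.
G = -0.1 − (-36.3) + 8.4 − 5.9 = 38.7 dB.

38.7 dB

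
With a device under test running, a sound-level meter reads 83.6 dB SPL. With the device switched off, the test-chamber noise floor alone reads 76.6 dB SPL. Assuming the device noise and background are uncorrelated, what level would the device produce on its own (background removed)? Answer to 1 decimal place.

82.6 dB SPL

Subtract intensities: L_src = 10·log₁₀(10^(L_total/10) − 10^(L_bg/10)).
L_src = 10·log₁₀(10^(83.6/10) − 10^(76.6/10)) = 10·log₁₀(183400000) = 82.6 dB SPL.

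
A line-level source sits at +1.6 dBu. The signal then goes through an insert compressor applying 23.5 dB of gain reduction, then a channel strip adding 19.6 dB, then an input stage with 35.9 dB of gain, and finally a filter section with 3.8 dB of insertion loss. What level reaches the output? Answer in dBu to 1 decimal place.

+29.8 dBu

In dB, series stages simply add:
+1.6 − 23.5 + 19.6 + 35.9 − 3.8 = +29.8 dBu.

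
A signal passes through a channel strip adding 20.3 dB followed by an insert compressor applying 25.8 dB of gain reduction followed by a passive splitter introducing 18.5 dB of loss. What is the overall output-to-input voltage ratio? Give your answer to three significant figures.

Net gain = 20.3 + (−25.8) + (−18.5) = -24.0 dB.
Voltage ratio = 10^(-24.0/20) = 0.0631.

0.0631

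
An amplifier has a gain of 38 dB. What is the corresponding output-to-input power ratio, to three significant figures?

6310

Power ratio = 10^(dB/10).
10^(38/10) = 10^(3.800) = 6310.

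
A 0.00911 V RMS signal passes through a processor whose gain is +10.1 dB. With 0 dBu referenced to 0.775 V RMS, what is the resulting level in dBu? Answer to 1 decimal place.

Input level: 20·log₁₀(0.00911/0.775) = -38.60 dBu.
Output: -38.60 + 10.1 = -28.5 dBu.

-28.5 dBu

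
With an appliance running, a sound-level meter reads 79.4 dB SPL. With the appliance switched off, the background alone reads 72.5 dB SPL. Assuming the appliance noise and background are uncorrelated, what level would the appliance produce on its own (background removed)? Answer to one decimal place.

Subtract intensities: L_src = 10·log₁₀(10^(L_total/10) − 10^(L_bg/10)).
L_src = 10·log₁₀(10^(79.4/10) − 10^(72.5/10)) = 10·log₁₀(69310000) = 78.4 dB SPL.

78.4 dB SPL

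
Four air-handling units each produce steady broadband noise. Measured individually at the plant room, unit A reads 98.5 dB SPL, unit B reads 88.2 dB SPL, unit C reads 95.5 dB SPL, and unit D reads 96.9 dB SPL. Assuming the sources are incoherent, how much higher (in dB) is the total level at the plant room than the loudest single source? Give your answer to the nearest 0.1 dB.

Uncorrelated sources add in intensity (power), not in dB.
L_total = 10·log₁₀(10^(98.5/10) + 10^(88.2/10) + 10^(95.5/10) + 10^(96.9/10)) = 102.09 dB SPL.
Excess over the loudest (98.5 dB): 102.09 − 98.5 = 3.6 dB.

3.6 dB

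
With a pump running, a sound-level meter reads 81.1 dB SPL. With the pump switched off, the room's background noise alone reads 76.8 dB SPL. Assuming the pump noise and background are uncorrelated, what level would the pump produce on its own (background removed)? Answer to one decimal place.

Subtract intensities: L_src = 10·log₁₀(10^(L_total/10) − 10^(L_bg/10)).
L_src = 10·log₁₀(10^(81.1/10) − 10^(76.8/10)) = 10·log₁₀(80960000) = 79.1 dB SPL.

79.1 dB SPL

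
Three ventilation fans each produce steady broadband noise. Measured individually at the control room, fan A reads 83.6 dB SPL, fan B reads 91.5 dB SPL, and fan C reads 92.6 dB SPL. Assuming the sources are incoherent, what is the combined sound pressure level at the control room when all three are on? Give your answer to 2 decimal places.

95.39 dB SPL

Add the sources as powers (linear), then convert back to dB:
L_total = 10·log₁₀(10^(83.6/10) + 10^(91.5/10) + 10^(92.6/10)) = 10·log₁₀(3461000000) = 95.39 dB SPL.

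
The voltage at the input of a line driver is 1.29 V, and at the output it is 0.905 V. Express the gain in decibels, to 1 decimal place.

For a voltage ratio, dB = 20·log₁₀(V₂/V₁).
20·log₁₀(0.905/1.29) = 20·log₁₀(0.7016) = -3.1 dB.

-3.1 dB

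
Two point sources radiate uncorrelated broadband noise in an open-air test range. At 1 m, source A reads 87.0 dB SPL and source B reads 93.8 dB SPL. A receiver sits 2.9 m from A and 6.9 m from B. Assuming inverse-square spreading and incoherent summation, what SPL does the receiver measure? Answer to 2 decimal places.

At the listener: L_A = 87.0 − 20·log₁₀(2.9) = 77.752 dB; L_B = 93.8 − 20·log₁₀(6.9) = 77.023 dB.
Combined: 10·log₁₀(10^(77.752/10)+10^(77.023/10)) = 80.41 dB SPL.

80.41 dB SPL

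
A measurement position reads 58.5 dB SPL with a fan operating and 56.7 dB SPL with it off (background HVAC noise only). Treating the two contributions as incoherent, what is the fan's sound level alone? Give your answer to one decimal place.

Background correction is a power subtraction:
L_src = 10·log₁₀(10^(58.5/10) − 10^(56.7/10)) = 10·log₁₀(240200) = 53.8 dB SPL.

53.8 dB SPL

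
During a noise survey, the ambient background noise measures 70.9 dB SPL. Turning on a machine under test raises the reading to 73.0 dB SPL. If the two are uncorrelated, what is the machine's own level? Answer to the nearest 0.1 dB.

Background correction is a power subtraction:
L_src = 10·log₁₀(10^(73.0/10) − 10^(70.9/10)) = 10·log₁₀(7650000) = 68.8 dB SPL.

68.8 dB SPL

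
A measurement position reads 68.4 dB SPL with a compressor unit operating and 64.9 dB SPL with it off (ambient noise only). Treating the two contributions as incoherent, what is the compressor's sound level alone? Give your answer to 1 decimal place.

Remove the background by subtracting linear intensities:
L_src = 10·log₁₀(10^(68.4/10) − 10^(64.9/10)) = 10·log₁₀(3828000) = 65.8 dB SPL.

65.8 dB SPL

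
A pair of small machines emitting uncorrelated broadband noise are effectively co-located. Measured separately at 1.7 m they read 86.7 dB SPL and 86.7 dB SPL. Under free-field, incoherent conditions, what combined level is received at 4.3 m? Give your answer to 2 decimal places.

81.65 dB SPL

Combined at 1.7 m: 10·log₁₀(10^(86.7/10)+10^(86.7/10)) = 89.710 dB SPL.
Then apply −20·log₁₀(4.3/1.7) = -8.060 dB → 81.65 dB SPL.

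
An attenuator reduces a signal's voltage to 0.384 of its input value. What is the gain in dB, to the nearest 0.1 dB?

-8.3 dB

For a voltage ratio, dB = 20·log₁₀(V₂/V₁).
20·log₁₀(0.384) = -8.3 dB.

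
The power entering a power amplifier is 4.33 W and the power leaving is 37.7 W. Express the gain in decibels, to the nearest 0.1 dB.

9.4 dB

Power ratio → dB uses the 10·log₁₀ form:
10·log₁₀(37.7/4.33) = 10·log₁₀(8.707) = 9.4 dB.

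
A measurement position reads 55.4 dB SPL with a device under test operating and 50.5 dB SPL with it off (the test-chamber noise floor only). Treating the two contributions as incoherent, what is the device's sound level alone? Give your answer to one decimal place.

Remove the background by subtracting linear intensities:
L_src = 10·log₁₀(10^(55.4/10) − 10^(50.5/10)) = 10·log₁₀(234500) = 53.7 dB SPL.

53.7 dB SPL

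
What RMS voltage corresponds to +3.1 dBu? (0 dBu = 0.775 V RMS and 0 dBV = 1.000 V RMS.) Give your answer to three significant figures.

1.11 V

V = 0.775 V × 10^(+3.1/20).
= 0.775 × 1.429 = 1.11 V.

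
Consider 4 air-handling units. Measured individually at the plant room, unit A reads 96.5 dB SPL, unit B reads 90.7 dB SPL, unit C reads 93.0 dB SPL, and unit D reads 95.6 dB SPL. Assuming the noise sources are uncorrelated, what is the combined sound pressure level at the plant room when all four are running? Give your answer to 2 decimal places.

100.52 dB SPL

Uncorrelated sources add in intensity (power), not in dB.
L_total = 10·log₁₀(10^(96.5/10) + 10^(90.7/10) + 10^(93.0/10) + 10^(95.6/10)) = 10·log₁₀(11268000000) = 100.52 dB SPL.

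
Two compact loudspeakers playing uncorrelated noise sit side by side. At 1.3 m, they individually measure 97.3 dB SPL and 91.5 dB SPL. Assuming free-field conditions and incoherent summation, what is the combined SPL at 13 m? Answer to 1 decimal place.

78.3 dB SPL

Combined at 1.3 m: 10·log₁₀(10^(97.3/10)+10^(91.5/10)) = 98.31 dB SPL.
Then apply −20·log₁₀(13/1.3) = -20.00 dB → 78.3 dB SPL.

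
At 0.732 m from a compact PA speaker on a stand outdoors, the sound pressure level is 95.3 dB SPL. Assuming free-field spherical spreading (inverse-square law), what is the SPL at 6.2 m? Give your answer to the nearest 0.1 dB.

76.7 dB SPL

Free-field point source: level drops by 20·log₁₀ of the distance ratio.
ΔL = −20·log₁₀(6.2/0.732) = -18.56 dB, so L₂ = 95.3 + (-18.56) = 76.7 dB SPL.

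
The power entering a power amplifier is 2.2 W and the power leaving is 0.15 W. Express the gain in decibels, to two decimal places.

-11.66 dB

Power is a power quantity, so gain = 10·log₁₀(P_out/P_in).
10·log₁₀(0.15/2.2) = 10·log₁₀(0.06818) = -11.66 dB.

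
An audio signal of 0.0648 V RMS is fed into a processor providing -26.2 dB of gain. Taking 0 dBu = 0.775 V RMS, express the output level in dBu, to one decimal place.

-47.8 dBu

Input level: 20·log₁₀(0.0648/0.775) = -21.55 dBu.
Output: -21.55 − 26.2 = -47.8 dBu.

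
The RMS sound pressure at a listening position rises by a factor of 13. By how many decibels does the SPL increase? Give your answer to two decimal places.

22.28 dB

Sound pressure is an amplitude quantity: ΔL = 20·log₁₀(p₂/p₁).
20·log₁₀(13) = 22.28 dB.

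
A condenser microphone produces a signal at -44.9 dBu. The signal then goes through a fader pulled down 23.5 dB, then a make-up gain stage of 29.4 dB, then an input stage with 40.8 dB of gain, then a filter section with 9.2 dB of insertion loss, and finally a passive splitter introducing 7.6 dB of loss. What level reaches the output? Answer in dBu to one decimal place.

-15.0 dBu

In dB, series stages simply add:
-44.9 − 23.5 + 29.4 + 40.8 − 9.2 − 7.6 = -15.0 dBu.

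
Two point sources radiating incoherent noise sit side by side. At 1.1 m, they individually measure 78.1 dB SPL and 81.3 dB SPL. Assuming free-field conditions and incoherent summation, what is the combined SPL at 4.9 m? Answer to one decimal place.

Combined at 1.1 m: 10·log₁₀(10^(78.1/10)+10^(81.3/10)) = 83.00 dB SPL.
Then apply −20·log₁₀(4.9/1.1) = -12.98 dB → 70.0 dB SPL.

70.0 dB SPL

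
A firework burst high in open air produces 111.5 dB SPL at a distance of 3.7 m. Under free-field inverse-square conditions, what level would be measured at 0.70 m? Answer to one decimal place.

126.0 dB SPL

For a point source in a free field, ΔL = −20·log₁₀(d₂/d₁).
ΔL = −20·log₁₀(0.70/3.7) = 14.46 dB, so L₂ = 111.5 + (14.46) = 126.0 dB SPL.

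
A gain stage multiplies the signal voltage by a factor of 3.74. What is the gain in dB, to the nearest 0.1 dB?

11.5 dB

Voltage is an amplitude quantity, so gain = 20·log₁₀(V_out/V_in).
20·log₁₀(3.74) = 11.5 dB.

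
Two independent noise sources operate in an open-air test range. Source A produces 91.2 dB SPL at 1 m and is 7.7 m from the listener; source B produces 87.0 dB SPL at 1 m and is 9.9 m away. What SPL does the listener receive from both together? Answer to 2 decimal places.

At the listener: L_A = 91.2 − 20·log₁₀(7.7) = 73.470 dB; L_B = 87.0 − 20·log₁₀(9.9) = 67.087 dB.
Combined: 10·log₁₀(10^(73.470/10)+10^(67.087/10)) = 74.37 dB SPL.

74.37 dB SPL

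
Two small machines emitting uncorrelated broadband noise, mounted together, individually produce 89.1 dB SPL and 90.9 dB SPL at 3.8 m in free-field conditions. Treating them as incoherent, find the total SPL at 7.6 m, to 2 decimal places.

87.08 dB SPL

Combined at 3.8 m: 10·log₁₀(10^(89.1/10)+10^(90.9/10)) = 93.103 dB SPL.
Then apply −20·log₁₀(7.6/3.8) = -6.021 dB → 87.08 dB SPL.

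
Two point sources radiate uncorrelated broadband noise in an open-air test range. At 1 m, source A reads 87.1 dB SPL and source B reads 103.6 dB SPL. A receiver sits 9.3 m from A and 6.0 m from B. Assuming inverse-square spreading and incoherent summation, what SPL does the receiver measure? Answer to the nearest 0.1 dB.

88.1 dB SPL

At the listener: L_A = 87.1 − 20·log₁₀(9.3) = 67.73 dB; L_B = 103.6 − 20·log₁₀(6.0) = 88.04 dB.
Combined: 10·log₁₀(10^(67.73/10)+10^(88.04/10)) = 88.1 dB SPL.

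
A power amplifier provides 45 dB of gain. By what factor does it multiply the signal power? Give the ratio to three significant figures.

Power ratio = 10^(dB/10).
10^(45/10) = 10^(4.500) = 31600.

31600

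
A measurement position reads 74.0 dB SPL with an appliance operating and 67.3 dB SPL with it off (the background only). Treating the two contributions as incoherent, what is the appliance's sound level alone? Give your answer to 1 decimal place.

Background correction is a power subtraction:
L_src = 10·log₁₀(10^(74.0/10) − 10^(67.3/10)) = 10·log₁₀(19750000) = 73.0 dB SPL.

73.0 dB SPL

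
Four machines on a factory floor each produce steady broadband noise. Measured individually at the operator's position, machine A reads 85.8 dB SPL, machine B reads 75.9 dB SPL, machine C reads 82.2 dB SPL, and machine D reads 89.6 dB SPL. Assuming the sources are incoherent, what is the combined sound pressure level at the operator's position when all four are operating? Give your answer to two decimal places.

91.75 dB SPL

Add the sources as powers (linear), then convert back to dB:
L_total = 10·log₁₀(10^(85.8/10) + 10^(75.9/10) + 10^(82.2/10) + 10^(89.6/10)) = 10·log₁₀(1497000000) = 91.75 dB SPL.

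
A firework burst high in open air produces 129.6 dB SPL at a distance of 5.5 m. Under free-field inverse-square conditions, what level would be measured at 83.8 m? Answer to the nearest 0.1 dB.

Inverse-square spreading gives ΔL = −20·log₁₀(d₂/d₁).
ΔL = −20·log₁₀(83.8/5.5) = -23.66 dB, so L₂ = 129.6 + (-23.66) = 105.9 dB SPL.

105.9 dB SPL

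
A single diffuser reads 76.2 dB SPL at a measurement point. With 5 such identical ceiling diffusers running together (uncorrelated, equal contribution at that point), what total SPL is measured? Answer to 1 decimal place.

5 equal incoherent sources raise the level by 10·log₁₀(5) = 6.99 dB.
L_total = 76.2 + 6.99 = 83.2 dB SPL.

83.2 dB SPL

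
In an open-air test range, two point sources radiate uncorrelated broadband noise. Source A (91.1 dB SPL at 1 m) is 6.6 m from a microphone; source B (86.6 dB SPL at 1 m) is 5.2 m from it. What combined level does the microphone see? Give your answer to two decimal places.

76.67 dB SPL

At the listener: L_A = 91.1 − 20·log₁₀(6.6) = 74.709 dB; L_B = 86.6 − 20·log₁₀(5.2) = 72.280 dB.
Combined: 10·log₁₀(10^(74.709/10)+10^(72.280/10)) = 76.67 dB SPL.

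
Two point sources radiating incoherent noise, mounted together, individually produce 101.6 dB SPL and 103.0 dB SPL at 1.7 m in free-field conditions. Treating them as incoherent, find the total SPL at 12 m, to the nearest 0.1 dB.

88.4 dB SPL

Combined at 1.7 m: 10·log₁₀(10^(101.6/10)+10^(103.0/10)) = 105.37 dB SPL.
Then apply −20·log₁₀(12/1.7) = -16.97 dB → 88.4 dB SPL.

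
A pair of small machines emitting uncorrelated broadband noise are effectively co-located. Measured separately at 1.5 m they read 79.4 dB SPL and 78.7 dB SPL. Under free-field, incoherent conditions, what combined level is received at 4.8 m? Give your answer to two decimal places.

Combined at 1.5 m: 10·log₁₀(10^(79.4/10)+10^(78.7/10)) = 82.074 dB SPL.
Then apply −20·log₁₀(4.8/1.5) = -10.103 dB → 71.97 dB SPL.

71.97 dB SPL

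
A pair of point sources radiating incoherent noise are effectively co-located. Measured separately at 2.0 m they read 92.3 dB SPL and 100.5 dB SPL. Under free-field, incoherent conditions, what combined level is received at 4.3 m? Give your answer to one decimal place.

Combined at 2.0 m: 10·log₁₀(10^(92.3/10)+10^(100.5/10)) = 101.11 dB SPL.
Then apply −20·log₁₀(4.3/2.0) = -6.65 dB → 94.5 dB SPL.

94.5 dB SPL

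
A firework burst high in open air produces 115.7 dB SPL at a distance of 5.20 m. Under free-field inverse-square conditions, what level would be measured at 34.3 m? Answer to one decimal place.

99.3 dB SPL

For a point source in a free field, ΔL = −20·log₁₀(d₂/d₁).
ΔL = −20·log₁₀(34.3/5.20) = -16.39 dB, so L₂ = 115.7 + (-16.39) = 99.3 dB SPL.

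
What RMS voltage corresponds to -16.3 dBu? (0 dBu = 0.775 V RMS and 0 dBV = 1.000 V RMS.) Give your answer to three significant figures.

0.119 V

V = 0.775 V × 10^(-16.3/20).
= 0.775 × 0.1531 = 0.119 V.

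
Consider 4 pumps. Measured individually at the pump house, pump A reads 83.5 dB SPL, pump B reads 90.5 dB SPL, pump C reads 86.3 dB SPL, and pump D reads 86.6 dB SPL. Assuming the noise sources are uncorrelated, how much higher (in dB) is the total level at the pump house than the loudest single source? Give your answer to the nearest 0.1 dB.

Uncorrelated sources add in intensity (power), not in dB.
L_total = 10·log₁₀(10^(83.5/10) + 10^(90.5/10) + 10^(86.3/10) + 10^(86.6/10)) = 93.48 dB SPL.
Excess over the loudest (90.5 dB): 93.48 − 90.5 = 3.0 dB.

3.0 dB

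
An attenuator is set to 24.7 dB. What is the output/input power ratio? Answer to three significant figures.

Power ratio = 10^(dB/10).
10^(-24.7/10) = 10^(-2.470) = 0.00339.

0.00339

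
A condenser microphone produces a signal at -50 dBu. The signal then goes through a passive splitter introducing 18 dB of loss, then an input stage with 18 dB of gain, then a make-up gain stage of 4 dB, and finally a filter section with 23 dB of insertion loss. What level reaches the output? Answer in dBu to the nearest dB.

-69 dBu

In dB, series stages simply add:
-50 − 18 + 18 + 4 − 23 = -69 dBu.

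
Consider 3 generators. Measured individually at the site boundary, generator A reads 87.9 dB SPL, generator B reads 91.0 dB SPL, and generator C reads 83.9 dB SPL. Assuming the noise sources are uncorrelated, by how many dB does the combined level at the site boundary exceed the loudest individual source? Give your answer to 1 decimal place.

2.3 dB

Add the sources as powers (linear), then convert back to dB:
L_total = 10·log₁₀(10^(87.9/10) + 10^(91.0/10) + 10^(83.9/10)) = 93.27 dB SPL.
Excess over the loudest (91.0 dB): 93.27 − 91.0 = 2.3 dB.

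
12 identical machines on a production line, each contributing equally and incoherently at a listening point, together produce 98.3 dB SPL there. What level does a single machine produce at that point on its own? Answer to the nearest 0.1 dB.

12 equal incoherent sources add 10·log₁₀(12) = 10.79 dB over one source.
L_one = 98.3 − 10.79 = 87.5 dB SPL.

87.5 dB SPL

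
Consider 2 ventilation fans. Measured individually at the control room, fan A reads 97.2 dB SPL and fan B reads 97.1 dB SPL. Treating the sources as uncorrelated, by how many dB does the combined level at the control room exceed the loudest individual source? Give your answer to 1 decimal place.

3.0 dB

Incoherent sources sum as intensities:
L_total = 10·log₁₀(10^(97.2/10) + 10^(97.1/10)) = 100.16 dB SPL.
Excess over the loudest (97.2 dB): 100.16 − 97.2 = 3.0 dB.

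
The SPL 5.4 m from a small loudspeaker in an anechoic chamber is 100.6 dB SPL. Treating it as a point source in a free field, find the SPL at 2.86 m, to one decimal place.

Free-field point source: level drops by 20·log₁₀ of the distance ratio.
ΔL = −20·log₁₀(2.86/5.4) = 5.52 dB, so L₂ = 100.6 + (5.52) = 106.1 dB SPL.

106.1 dB SPL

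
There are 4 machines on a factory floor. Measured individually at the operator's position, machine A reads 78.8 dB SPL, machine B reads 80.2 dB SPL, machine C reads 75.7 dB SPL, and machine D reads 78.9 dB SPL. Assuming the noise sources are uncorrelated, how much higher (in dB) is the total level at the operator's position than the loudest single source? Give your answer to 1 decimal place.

Add the sources as powers (linear), then convert back to dB:
L_total = 10·log₁₀(10^(78.8/10) + 10^(80.2/10) + 10^(75.7/10) + 10^(78.9/10)) = 84.70 dB SPL.
Excess over the loudest (80.2 dB): 84.70 − 80.2 = 4.5 dB.

4.5 dB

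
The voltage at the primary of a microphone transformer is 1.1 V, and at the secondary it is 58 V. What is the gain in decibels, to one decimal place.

34.4 dB

For a voltage ratio, dB = 20·log₁₀(V₂/V₁).
20·log₁₀(58/1.1) = 20·log₁₀(52.73) = 34.4 dB.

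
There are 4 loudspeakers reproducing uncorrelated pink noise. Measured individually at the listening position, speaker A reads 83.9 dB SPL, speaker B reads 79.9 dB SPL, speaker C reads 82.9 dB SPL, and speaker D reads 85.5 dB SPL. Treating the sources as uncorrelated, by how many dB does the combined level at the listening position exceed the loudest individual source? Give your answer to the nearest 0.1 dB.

Incoherent sources sum as intensities:
L_total = 10·log₁₀(10^(83.9/10) + 10^(79.9/10) + 10^(82.9/10) + 10^(85.5/10)) = 89.51 dB SPL.
Excess over the loudest (85.5 dB): 89.51 − 85.5 = 4.0 dB.

4.0 dB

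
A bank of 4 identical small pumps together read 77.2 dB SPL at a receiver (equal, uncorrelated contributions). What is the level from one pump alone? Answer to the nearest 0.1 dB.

4 equal incoherent sources add 10·log₁₀(4) = 6.02 dB over one source.
L_one = 77.2 − 6.02 = 71.2 dB SPL.

71.2 dB SPL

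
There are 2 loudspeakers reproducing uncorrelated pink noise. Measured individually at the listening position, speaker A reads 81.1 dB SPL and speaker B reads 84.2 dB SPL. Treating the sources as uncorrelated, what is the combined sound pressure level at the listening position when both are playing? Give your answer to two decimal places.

Incoherent sources sum as intensities:
L_total = 10·log₁₀(10^(81.1/10) + 10^(84.2/10)) = 10·log₁₀(391900000) = 85.93 dB SPL.

85.93 dB SPL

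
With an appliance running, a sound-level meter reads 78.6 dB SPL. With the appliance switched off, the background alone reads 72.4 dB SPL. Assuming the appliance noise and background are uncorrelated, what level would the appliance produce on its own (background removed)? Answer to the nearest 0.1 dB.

Background correction is a power subtraction:
L_src = 10·log₁₀(10^(78.6/10) − 10^(72.4/10)) = 10·log₁₀(55070000) = 77.4 dB SPL.

77.4 dB SPL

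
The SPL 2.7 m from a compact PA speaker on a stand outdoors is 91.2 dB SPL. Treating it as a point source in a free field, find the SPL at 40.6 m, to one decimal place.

Free-field point source: level drops by 20·log₁₀ of the distance ratio.
ΔL = −20·log₁₀(40.6/2.7) = -23.54 dB, so L₂ = 91.2 + (-23.54) = 67.7 dB SPL.

67.7 dB SPL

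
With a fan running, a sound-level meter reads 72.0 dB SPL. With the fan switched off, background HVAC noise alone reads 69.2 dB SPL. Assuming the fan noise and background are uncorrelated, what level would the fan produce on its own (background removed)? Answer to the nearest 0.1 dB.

68.8 dB SPL

Subtract intensities: L_src = 10·log₁₀(10^(L_total/10) − 10^(L_bg/10)).
L_src = 10·log₁₀(10^(72.0/10) − 10^(69.2/10)) = 10·log₁₀(7531000) = 68.8 dB SPL.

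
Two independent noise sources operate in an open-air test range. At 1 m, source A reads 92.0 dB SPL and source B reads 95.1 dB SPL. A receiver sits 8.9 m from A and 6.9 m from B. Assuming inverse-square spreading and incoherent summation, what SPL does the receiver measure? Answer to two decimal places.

79.44 dB SPL

At the listener: L_A = 92.0 − 20·log₁₀(8.9) = 73.012 dB; L_B = 95.1 − 20·log₁₀(6.9) = 78.323 dB.
Combined: 10·log₁₀(10^(73.012/10)+10^(78.323/10)) = 79.44 dB SPL.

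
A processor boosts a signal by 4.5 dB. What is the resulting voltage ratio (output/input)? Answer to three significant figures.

1.68

Voltage ratio = 10^(dB/20).
10^(4.5/20) = 10^(0.2250) = 1.68.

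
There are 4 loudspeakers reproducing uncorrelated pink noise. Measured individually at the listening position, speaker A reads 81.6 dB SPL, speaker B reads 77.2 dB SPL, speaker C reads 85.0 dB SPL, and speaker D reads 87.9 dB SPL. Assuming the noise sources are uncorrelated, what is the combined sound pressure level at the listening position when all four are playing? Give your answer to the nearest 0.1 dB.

Add the sources as powers (linear), then convert back to dB:
L_total = 10·log₁₀(10^(81.6/10) + 10^(77.2/10) + 10^(85.0/10) + 10^(87.9/10)) = 10·log₁₀(1130000000) = 90.5 dB SPL.

90.5 dB SPL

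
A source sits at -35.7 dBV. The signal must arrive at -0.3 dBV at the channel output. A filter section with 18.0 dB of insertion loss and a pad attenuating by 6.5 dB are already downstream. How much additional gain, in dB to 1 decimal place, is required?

59.9 dB

The required make-up gain is the shortfall in the dB sum.
G = -0.3 − (-35.7) + 18.0 + 6.5 = 59.9 dB.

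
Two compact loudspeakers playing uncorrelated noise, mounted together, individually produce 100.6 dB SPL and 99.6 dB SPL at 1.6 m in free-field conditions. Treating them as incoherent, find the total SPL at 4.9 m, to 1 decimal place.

Combined at 1.6 m: 10·log₁₀(10^(100.6/10)+10^(99.6/10)) = 103.14 dB SPL.
Then apply −20·log₁₀(4.9/1.6) = -9.72 dB → 93.4 dB SPL.

93.4 dB SPL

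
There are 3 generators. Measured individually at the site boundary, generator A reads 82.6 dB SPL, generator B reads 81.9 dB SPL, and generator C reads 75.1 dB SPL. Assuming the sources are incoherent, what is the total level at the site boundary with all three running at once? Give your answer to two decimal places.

Uncorrelated sources add in intensity (power), not in dB.
L_total = 10·log₁₀(10^(82.6/10) + 10^(81.9/10) + 10^(75.1/10)) = 10·log₁₀(369200000) = 85.67 dB SPL.

85.67 dB SPL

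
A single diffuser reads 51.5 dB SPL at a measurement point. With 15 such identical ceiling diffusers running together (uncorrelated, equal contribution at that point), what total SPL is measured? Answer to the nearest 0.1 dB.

15 equal incoherent sources raise the level by 10·log₁₀(15) = 11.76 dB.
L_total = 51.5 + 11.76 = 63.3 dB SPL.

63.3 dB SPL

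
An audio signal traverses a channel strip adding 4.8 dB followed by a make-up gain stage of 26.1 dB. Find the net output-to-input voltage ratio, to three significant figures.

35.1

Net gain = 4.8 + 26.1 = 30.9 dB.
Voltage ratio = 10^(30.9/20) = 35.1.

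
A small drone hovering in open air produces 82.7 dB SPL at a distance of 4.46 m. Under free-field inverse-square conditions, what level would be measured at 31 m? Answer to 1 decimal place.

65.9 dB SPL

For a point source in a free field, ΔL = −20·log₁₀(d₂/d₁).
ΔL = −20·log₁₀(31/4.46) = -16.84 dB, so L₂ = 82.7 + (-16.84) = 65.9 dB SPL.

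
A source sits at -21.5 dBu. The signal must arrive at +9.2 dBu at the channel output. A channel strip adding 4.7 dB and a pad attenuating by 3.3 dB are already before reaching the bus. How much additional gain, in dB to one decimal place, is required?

29.3 dB

The required make-up gain is the shortfall in the dB sum.
G = +9.2 − (-21.5) − 4.7 + 3.3 = 29.3 dB.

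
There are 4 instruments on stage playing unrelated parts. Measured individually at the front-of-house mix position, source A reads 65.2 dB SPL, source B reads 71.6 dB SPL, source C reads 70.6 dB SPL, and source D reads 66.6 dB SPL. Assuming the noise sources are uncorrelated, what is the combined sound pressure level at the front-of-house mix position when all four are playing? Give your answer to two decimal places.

Uncorrelated sources add in intensity (power), not in dB.
L_total = 10·log₁₀(10^(65.2/10) + 10^(71.6/10) + 10^(70.6/10) + 10^(66.6/10)) = 10·log₁₀(33820000) = 75.29 dB SPL.

75.29 dB SPL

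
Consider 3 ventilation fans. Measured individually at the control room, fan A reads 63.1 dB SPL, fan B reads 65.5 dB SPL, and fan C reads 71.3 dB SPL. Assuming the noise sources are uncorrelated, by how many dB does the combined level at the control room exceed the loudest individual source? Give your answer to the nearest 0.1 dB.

Uncorrelated sources add in intensity (power), not in dB.
L_total = 10·log₁₀(10^(63.1/10) + 10^(65.5/10) + 10^(71.3/10)) = 72.81 dB SPL.
Excess over the loudest (71.3 dB): 72.81 − 71.3 = 1.5 dB.

1.5 dB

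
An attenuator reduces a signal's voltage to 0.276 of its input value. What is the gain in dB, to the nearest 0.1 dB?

For a voltage ratio, dB = 20·log₁₀(V₂/V₁).
20·log₁₀(0.276) = -11.2 dB.

-11.2 dB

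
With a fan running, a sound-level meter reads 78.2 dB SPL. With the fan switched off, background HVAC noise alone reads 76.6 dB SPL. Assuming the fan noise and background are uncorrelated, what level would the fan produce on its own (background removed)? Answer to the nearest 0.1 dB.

73.1 dB SPL

Remove the background by subtracting linear intensities:
L_src = 10·log₁₀(10^(78.2/10) − 10^(76.6/10)) = 10·log₁₀(20360000) = 73.1 dB SPL.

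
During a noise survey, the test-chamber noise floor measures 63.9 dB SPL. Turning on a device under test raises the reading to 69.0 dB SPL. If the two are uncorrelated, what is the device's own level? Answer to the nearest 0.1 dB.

67.4 dB SPL

Subtract intensities: L_src = 10·log₁₀(10^(L_total/10) − 10^(L_bg/10)).
L_src = 10·log₁₀(10^(69.0/10) − 10^(63.9/10)) = 10·log₁₀(5489000) = 67.4 dB SPL.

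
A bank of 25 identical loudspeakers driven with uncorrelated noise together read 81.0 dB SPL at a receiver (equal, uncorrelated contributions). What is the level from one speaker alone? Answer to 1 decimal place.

67.0 dB SPL

25 equal incoherent sources add 10·log₁₀(25) = 13.98 dB over one source.
L_one = 81.0 − 13.98 = 67.0 dB SPL.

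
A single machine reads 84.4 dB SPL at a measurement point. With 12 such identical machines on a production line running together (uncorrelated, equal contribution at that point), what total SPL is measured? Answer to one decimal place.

12 equal incoherent sources raise the level by 10·log₁₀(12) = 10.79 dB.
L_total = 84.4 + 10.79 = 95.2 dB SPL.

95.2 dB SPL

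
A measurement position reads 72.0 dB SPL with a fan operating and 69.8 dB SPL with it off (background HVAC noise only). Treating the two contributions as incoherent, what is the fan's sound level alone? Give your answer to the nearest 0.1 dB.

Subtract intensities: L_src = 10·log₁₀(10^(L_total/10) − 10^(L_bg/10)).
L_src = 10·log₁₀(10^(72.0/10) − 10^(69.8/10)) = 10·log₁₀(6299000) = 68.0 dB SPL.

68.0 dB SPL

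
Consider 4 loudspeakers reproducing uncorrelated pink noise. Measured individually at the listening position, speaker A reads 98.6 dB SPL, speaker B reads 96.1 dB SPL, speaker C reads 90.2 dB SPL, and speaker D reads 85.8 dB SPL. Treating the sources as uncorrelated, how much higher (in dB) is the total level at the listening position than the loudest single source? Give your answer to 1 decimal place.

2.5 dB

Uncorrelated sources add in intensity (power), not in dB.
L_total = 10·log₁₀(10^(98.6/10) + 10^(96.1/10) + 10^(90.2/10) + 10^(85.8/10)) = 101.05 dB SPL.
Excess over the loudest (98.6 dB): 101.05 − 98.6 = 2.5 dB.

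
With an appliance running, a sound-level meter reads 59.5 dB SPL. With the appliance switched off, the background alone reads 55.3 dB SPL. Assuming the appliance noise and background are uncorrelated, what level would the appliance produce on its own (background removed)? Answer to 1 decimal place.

Background correction is a power subtraction:
L_src = 10·log₁₀(10^(59.5/10) − 10^(55.3/10)) = 10·log₁₀(552400) = 57.4 dB SPL.

57.4 dB SPL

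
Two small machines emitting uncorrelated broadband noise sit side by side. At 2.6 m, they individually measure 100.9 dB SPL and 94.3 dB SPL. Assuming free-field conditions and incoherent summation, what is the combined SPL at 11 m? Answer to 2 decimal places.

89.23 dB SPL

Combined at 2.6 m: 10·log₁₀(10^(100.9/10)+10^(94.3/10)) = 101.759 dB SPL.
Then apply −20·log₁₀(11/2.6) = -12.528 dB → 89.23 dB SPL.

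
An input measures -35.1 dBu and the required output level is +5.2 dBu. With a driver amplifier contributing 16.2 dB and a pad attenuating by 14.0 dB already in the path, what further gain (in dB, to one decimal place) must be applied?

38.1 dB

The required make-up gain is the shortfall in the dB sum.
G = +5.2 − (-35.1) − 16.2 + 14.0 = 38.1 dB.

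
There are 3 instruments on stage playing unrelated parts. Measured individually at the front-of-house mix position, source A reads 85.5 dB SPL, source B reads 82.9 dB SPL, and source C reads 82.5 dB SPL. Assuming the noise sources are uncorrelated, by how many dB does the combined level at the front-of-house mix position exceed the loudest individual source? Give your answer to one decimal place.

Incoherent sources sum as intensities:
L_total = 10·log₁₀(10^(85.5/10) + 10^(82.9/10) + 10^(82.5/10)) = 88.62 dB SPL.
Excess over the loudest (85.5 dB): 88.62 − 85.5 = 3.1 dB.

3.1 dB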